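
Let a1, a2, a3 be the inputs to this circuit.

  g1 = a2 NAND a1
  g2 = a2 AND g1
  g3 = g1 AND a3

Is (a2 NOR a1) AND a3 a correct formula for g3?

g1 = a2 NAND a1
g3 = g1 AND a3 = (a2 NAND a1) AND a3
At a1=0, a2=1, a3=1: circuit gives 1, formula gives 0.

No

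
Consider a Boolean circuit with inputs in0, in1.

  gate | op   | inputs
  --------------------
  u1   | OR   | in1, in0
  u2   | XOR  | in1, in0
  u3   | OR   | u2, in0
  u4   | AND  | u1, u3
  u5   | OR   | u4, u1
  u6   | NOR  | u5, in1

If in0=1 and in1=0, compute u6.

u1 = 0 OR 1 = 1
u2 = 0 XOR 1 = 1
u3 = 1 OR 1 = 1
u4 = 1 AND 1 = 1
u5 = 1 OR 1 = 1
u6 = 1 NOR 0 = 0

0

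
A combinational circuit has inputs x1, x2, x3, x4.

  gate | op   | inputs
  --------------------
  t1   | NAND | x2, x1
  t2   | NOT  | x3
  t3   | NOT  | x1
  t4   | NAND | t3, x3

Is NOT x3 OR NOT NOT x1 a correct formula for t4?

t3 = NOT x1
t4 = t3 NAND x3 = NOT x1 NAND x3
At x1=0, x2=0, x3=1, x4=0: circuit gives 0, formula gives 0.
At x1=0, x2=0, x3=0, x4=0: circuit gives 1, formula gives 1.
Agrees on all 16 inputs.

Yes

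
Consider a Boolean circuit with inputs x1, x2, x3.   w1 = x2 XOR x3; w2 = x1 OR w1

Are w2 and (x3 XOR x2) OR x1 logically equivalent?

w1 = x2 XOR x3
w2 = x1 OR w1 = x1 OR (x2 XOR x3)
At x1=0, x2=0, x3=0: circuit gives 0, formula gives 0.
At x1=0, x2=0, x3=1: circuit gives 1, formula gives 1.
Agrees on all 8 inputs.

Yes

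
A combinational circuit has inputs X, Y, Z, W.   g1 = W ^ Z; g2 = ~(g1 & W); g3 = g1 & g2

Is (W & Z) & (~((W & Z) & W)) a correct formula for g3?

No

g1 = W ^ Z
g2 = ~(g1 & W) = ~((W ^ Z) & W)
g3 = g1 & g2 = (W ^ Z) & (~((W ^ Z) & W))
At X=0, Y=0, Z=1, W=0: circuit gives 1, formula gives 0.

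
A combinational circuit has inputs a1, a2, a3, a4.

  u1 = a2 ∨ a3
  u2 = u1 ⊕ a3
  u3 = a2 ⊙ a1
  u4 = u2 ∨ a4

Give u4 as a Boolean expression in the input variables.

((a2 ∨ a3) ⊕ a3) ∨ a4

u1 = a2 ∨ a3
u2 = u1 ⊕ a3 = (a2 ∨ a3) ⊕ a3
u4 = u2 ∨ a4 = ((a2 ∨ a3) ⊕ a3) ∨ a4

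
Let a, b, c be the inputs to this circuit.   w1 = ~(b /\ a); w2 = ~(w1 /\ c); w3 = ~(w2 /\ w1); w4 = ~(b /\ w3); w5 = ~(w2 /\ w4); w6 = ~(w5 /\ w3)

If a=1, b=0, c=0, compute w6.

w1 = ~(0 /\ 1) = 1
w2 = ~(1 /\ 0) = 1
w3 = ~(1 /\ 1) = 0
w4 = ~(0 /\ 0) = 1
w5 = ~(1 /\ 1) = 0
w6 = ~(0 /\ 0) = 1

1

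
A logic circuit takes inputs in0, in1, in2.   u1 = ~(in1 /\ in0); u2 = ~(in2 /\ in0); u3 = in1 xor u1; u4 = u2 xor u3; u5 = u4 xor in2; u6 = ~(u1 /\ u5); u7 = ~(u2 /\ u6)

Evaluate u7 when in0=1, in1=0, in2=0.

u1 = ~(0 /\ 1) = 1
u2 = ~(0 /\ 1) = 1
u3 = 0 xor 1 = 1
u4 = 1 xor 1 = 0
u5 = 0 xor 0 = 0
u6 = ~(1 /\ 0) = 1
u7 = ~(1 /\ 1) = 0

0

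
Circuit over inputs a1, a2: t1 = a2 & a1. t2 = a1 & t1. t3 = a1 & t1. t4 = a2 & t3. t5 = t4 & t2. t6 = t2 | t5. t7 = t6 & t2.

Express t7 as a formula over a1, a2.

t1 = a2 & a1
t2 = a1 & t1 = a1 & (a2 & a1)
t3 = a1 & t1 = a1 & (a2 & a1)
t4 = a2 & t3 = a2 & (a1 & (a2 & a1))
t5 = t4 & t2 = (a2 & (a1 & (a2 & a1))) & (a1 & (a2 & a1))
t6 = t2 | t5 = (a1 & (a2 & a1)) | ((a2 & (a1 & (a2 & a1))) & (a1 & (a2 & a1)))
t7 = t6 & t2 = ((a1 & (a2 & a1)) | ((a2 & (a1 & (a2 & a1))) & (a1 & (a2 & a1)))) & (a1 & (a2 & a1))

((a1 & (a2 & a1)) | ((a2 & (a1 & (a2 & a1))) & (a1 & (a2 & a1)))) & (a1 & (a2 & a1))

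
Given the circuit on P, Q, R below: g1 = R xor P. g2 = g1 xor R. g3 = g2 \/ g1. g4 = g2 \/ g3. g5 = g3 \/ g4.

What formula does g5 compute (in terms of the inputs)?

(((R xor P) xor R) \/ (R xor P)) \/ (((R xor P) xor R) \/ (((R xor P) xor R) \/ (R xor P)))

g1 = R xor P
g2 = g1 xor R = (R xor P) xor R
g3 = g2 \/ g1 = ((R xor P) xor R) \/ (R xor P)
g4 = g2 \/ g3 = ((R xor P) xor R) \/ (((R xor P) xor R) \/ (R xor P))
g5 = g3 \/ g4 = (((R xor P) xor R) \/ (R xor P)) \/ (((R xor P) xor R) \/ (((R xor P) xor R) \/ (R xor P)))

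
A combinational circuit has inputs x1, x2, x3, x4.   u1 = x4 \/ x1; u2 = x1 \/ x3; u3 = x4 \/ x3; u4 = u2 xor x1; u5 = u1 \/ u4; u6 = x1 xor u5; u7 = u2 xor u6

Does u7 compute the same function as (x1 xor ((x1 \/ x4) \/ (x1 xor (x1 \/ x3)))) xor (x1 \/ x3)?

u1 = x4 \/ x1
u2 = x1 \/ x3
u4 = u2 xor x1 = (x1 \/ x3) xor x1
u5 = u1 \/ u4 = (x4 \/ x1) \/ ((x1 \/ x3) xor x1)
u6 = x1 xor u5 = x1 xor ((x4 \/ x1) \/ ((x1 \/ x3) xor x1))
u7 = u2 xor u6 = (x1 \/ x3) xor (x1 xor ((x4 \/ x1) \/ ((x1 \/ x3) xor x1)))
At x1=0, x2=0, x3=0, x4=0: circuit gives 0, formula gives 0.
At x1=0, x2=0, x3=0, x4=1: circuit gives 1, formula gives 1.
Agrees on all 16 inputs.

Yes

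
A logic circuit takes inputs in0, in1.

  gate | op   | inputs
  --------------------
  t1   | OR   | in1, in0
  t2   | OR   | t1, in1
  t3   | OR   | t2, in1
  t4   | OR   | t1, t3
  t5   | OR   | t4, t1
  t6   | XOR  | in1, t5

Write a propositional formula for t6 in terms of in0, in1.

t1 = in1 OR in0
t2 = t1 OR in1 = (in1 OR in0) OR in1
t3 = t2 OR in1 = ((in1 OR in0) OR in1) OR in1
t4 = t1 OR t3 = (in1 OR in0) OR (((in1 OR in0) OR in1) OR in1)
t5 = t4 OR t1 = ((in1 OR in0) OR (((in1 OR in0) OR in1) OR in1)) OR (in1 OR in0)
t6 = in1 XOR t5 = in1 XOR (((in1 OR in0) OR (((in1 OR in0) OR in1) OR in1)) OR (in1 OR in0))

in1 XOR (((in1 OR in0) OR (((in1 OR in0) OR in1) OR in1)) OR (in1 OR in0))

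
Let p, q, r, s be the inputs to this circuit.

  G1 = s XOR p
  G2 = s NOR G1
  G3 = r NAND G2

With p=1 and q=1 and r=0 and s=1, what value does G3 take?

G1 = 1 XOR 1 = 0
G2 = 1 NOR 0 = 0
G3 = 0 NAND 0 = 1

1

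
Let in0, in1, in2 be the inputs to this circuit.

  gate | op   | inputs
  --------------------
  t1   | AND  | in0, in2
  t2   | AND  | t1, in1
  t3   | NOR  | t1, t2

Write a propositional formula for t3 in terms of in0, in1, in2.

t1 = in0 AND in2
t2 = t1 AND in1 = (in0 AND in2) AND in1
t3 = t1 NOR t2 = (in0 AND in2) NOR ((in0 AND in2) AND in1)

(in0 AND in2) NOR ((in0 AND in2) AND in1)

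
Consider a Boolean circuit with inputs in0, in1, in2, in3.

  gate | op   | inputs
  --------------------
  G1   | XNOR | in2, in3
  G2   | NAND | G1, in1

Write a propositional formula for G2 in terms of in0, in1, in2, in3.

G1 = in2 XNOR in3
G2 = G1 NAND in1 = (in2 XNOR in3) NAND in1

(in2 XNOR in3) NAND in1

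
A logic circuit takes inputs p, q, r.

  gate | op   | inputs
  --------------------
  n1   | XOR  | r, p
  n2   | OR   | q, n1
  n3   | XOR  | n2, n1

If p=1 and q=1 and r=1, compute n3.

1

n1 = 1 XOR 1 = 0
n2 = 1 OR 0 = 1
n3 = 1 XOR 0 = 1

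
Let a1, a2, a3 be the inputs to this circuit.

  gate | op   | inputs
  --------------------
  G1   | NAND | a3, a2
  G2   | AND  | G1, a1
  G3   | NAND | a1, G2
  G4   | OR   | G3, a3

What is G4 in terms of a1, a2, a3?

G1 = a3 NAND a2
G2 = G1 AND a1 = (a3 NAND a2) AND a1
G3 = a1 NAND G2 = a1 NAND ((a3 NAND a2) AND a1)
G4 = G3 OR a3 = (a1 NAND ((a3 NAND a2) AND a1)) OR a3

(a1 NAND ((a3 NAND a2) AND a1)) OR a3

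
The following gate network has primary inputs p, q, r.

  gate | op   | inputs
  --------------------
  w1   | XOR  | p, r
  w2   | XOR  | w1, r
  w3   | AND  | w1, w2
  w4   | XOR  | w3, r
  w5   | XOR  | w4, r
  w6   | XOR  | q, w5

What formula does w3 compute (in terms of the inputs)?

w1 = p XOR r
w2 = w1 XOR r = (p XOR r) XOR r
w3 = w1 AND w2 = (p XOR r) AND ((p XOR r) XOR r)

(p XOR r) AND ((p XOR r) XOR r)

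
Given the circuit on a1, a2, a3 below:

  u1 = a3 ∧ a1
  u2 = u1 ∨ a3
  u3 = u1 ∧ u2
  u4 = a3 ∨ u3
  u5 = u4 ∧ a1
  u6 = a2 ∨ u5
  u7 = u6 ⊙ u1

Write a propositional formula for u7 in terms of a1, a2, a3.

(a2 ∨ ((a3 ∨ ((a3 ∧ a1) ∧ ((a3 ∧ a1) ∨ a3))) ∧ a1)) ⊙ (a3 ∧ a1)

u1 = a3 ∧ a1
u2 = u1 ∨ a3 = (a3 ∧ a1) ∨ a3
u3 = u1 ∧ u2 = (a3 ∧ a1) ∧ ((a3 ∧ a1) ∨ a3)
u4 = a3 ∨ u3 = a3 ∨ ((a3 ∧ a1) ∧ ((a3 ∧ a1) ∨ a3))
u5 = u4 ∧ a1 = (a3 ∨ ((a3 ∧ a1) ∧ ((a3 ∧ a1) ∨ a3))) ∧ a1
u6 = a2 ∨ u5 = a2 ∨ ((a3 ∨ ((a3 ∧ a1) ∧ ((a3 ∧ a1) ∨ a3))) ∧ a1)
u7 = u6 ⊙ u1 = (a2 ∨ ((a3 ∨ ((a3 ∧ a1) ∧ ((a3 ∧ a1) ∨ a3))) ∧ a1)) ⊙ (a3 ∧ a1)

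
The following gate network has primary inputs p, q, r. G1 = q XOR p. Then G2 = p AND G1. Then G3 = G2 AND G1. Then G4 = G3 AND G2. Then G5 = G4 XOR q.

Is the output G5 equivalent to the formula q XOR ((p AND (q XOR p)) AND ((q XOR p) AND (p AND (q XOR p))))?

G1 = q XOR p
G2 = p AND G1 = p AND (q XOR p)
G3 = G2 AND G1 = (p AND (q XOR p)) AND (q XOR p)
G4 = G3 AND G2 = ((p AND (q XOR p)) AND (q XOR p)) AND (p AND (q XOR p))
G5 = G4 XOR q = (((p AND (q XOR p)) AND (q XOR p)) AND (p AND (q XOR p))) XOR q
At p=0, q=0, r=0: circuit gives 0, formula gives 0.
At p=0, q=1, r=0: circuit gives 1, formula gives 1.
Agrees on all 8 inputs.

Yes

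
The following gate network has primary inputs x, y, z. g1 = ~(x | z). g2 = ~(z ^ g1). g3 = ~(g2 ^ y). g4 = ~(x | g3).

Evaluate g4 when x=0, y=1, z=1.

1

g1 = ~(0 | 1) = 0
g2 = ~(1 ^ 0) = 0
g3 = ~(0 ^ 1) = 0
g4 = ~(0 | 0) = 1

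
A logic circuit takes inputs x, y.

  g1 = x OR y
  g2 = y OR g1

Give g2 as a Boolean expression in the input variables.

g1 = x OR y
g2 = y OR g1 = y OR (x OR y)

y OR (x OR y)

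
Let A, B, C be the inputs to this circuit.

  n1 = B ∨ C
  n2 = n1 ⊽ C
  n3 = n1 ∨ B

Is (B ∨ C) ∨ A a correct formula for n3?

No

n1 = B ∨ C
n3 = n1 ∨ B = (B ∨ C) ∨ B
At A=1, B=0, C=0: circuit gives 0, formula gives 1.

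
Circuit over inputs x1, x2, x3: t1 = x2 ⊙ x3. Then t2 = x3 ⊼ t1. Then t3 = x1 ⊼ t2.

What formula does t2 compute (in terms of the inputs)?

x3 ⊼ (x2 ⊙ x3)

t1 = x2 ⊙ x3
t2 = x3 ⊼ t1 = x3 ⊼ (x2 ⊙ x3)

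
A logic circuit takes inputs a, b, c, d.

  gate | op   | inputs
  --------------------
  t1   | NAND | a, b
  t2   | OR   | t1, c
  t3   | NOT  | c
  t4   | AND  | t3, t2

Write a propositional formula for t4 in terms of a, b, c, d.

NOT c AND ((a NAND b) OR c)

t1 = a NAND b
t2 = t1 OR c = (a NAND b) OR c
t3 = NOT c
t4 = t3 AND t2 = NOT c AND ((a NAND b) OR c)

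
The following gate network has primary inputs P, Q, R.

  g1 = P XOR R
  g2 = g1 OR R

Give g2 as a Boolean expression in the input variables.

g1 = P XOR R
g2 = g1 OR R = (P XOR R) OR R

(P XOR R) OR R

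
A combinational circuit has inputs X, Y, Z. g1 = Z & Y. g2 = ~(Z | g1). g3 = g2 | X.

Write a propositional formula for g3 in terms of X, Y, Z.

(~(Z | (Z & Y))) | X

g1 = Z & Y
g2 = ~(Z | g1) = ~(Z | (Z & Y))
g3 = g2 | X = (~(Z | (Z & Y))) | X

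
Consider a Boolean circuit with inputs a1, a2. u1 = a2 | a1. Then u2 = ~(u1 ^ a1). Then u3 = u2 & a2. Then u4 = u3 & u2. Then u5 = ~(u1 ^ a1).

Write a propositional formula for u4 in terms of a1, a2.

u1 = a2 | a1
u2 = ~(u1 ^ a1) = ~((a2 | a1) ^ a1)
u3 = u2 & a2 = (~((a2 | a1) ^ a1)) & a2
u4 = u3 & u2 = ((~((a2 | a1) ^ a1)) & a2) & (~((a2 | a1) ^ a1))

((~((a2 | a1) ^ a1)) & a2) & (~((a2 | a1) ^ a1))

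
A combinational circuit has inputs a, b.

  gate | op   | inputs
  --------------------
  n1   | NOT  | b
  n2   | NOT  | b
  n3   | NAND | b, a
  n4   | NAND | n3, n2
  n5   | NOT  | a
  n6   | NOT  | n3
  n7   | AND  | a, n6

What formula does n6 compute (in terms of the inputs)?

n3 = b NAND a
n6 = NOT n3 = NOT (b NAND a)

NOT (b NAND a)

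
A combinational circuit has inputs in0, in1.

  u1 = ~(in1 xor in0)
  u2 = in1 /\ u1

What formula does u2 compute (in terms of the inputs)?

in1 /\ (~(in1 xor in0))

u1 = ~(in1 xor in0)
u2 = in1 /\ u1 = in1 /\ (~(in1 xor in0))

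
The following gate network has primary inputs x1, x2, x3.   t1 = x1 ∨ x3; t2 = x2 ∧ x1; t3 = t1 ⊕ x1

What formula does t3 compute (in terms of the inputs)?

(x1 ∨ x3) ⊕ x1

t1 = x1 ∨ x3
t3 = t1 ⊕ x1 = (x1 ∨ x3) ⊕ x1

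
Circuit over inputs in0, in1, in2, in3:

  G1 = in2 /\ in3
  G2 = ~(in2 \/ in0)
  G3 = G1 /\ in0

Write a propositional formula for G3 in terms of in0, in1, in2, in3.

G1 = in2 /\ in3
G3 = G1 /\ in0 = (in2 /\ in3) /\ in0

(in2 /\ in3) /\ in0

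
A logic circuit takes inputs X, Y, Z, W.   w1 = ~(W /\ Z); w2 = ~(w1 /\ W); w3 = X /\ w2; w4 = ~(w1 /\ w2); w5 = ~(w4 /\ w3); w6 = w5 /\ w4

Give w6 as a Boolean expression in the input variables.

w1 = ~(W /\ Z)
w2 = ~(w1 /\ W) = ~((~(W /\ Z)) /\ W)
w3 = X /\ w2 = X /\ (~((~(W /\ Z)) /\ W))
w4 = ~(w1 /\ w2) = ~((~(W /\ Z)) /\ (~((~(W /\ Z)) /\ W)))
w5 = ~(w4 /\ w3) = ~((~((~(W /\ Z)) /\ (~((~(W /\ Z)) /\ W)))) /\ (X /\ (~((~(W /\ Z)) /\ W))))
w6 = w5 /\ w4 = (~((~((~(W /\ Z)) /\ (~((~(W /\ Z)) /\ W)))) /\ (X /\ (~((~(W /\ Z)) /\ W))))) /\ (~((~(W /\ Z)) /\ (~((~(W /\ Z)) /\ W))))

(~((~((~(W /\ Z)) /\ (~((~(W /\ Z)) /\ W)))) /\ (X /\ (~((~(W /\ Z)) /\ W))))) /\ (~((~(W /\ Z)) /\ (~((~(W /\ Z)) /\ W))))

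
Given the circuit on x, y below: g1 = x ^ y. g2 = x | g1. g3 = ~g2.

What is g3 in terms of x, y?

~(x | (x ^ y))

g1 = x ^ y
g2 = x | g1 = x | (x ^ y)
g3 = ~g2 = ~(x | (x ^ y))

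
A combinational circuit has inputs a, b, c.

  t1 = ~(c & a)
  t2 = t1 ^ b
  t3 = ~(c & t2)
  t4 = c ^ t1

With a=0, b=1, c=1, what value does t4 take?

0

t1 = ~(1 & 0) = 1
t4 = 1 ^ 1 = 0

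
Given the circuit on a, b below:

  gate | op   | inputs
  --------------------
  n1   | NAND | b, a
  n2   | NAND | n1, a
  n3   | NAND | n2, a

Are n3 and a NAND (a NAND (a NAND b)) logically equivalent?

n1 = b NAND a
n2 = n1 NAND a = (b NAND a) NAND a
n3 = n2 NAND a = ((b NAND a) NAND a) NAND a
At a=1, b=1: circuit gives 0, formula gives 0.
At a=0, b=0: circuit gives 1, formula gives 1.
Agrees on all 4 inputs.

Yes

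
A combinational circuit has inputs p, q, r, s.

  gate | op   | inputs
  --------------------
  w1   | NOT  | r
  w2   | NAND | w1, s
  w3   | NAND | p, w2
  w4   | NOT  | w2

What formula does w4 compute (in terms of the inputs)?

NOT (NOT r NAND s)

w1 = NOT r
w2 = w1 NAND s = NOT r NAND s
w4 = NOT w2 = NOT (NOT r NAND s)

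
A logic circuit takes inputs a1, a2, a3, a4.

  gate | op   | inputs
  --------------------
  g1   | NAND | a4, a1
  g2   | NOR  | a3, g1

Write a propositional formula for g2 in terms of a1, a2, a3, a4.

g1 = a4 NAND a1
g2 = a3 NOR g1 = a3 NOR (a4 NAND a1)

a3 NOR (a4 NAND a1)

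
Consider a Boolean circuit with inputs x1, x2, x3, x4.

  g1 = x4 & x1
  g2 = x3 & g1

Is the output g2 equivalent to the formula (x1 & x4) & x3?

g1 = x4 & x1
g2 = x3 & g1 = x3 & (x4 & x1)
At x1=0, x2=0, x3=0, x4=0: circuit gives 0, formula gives 0.
At x1=1, x2=0, x3=1, x4=1: circuit gives 1, formula gives 1.
Agrees on all 16 inputs.

Yes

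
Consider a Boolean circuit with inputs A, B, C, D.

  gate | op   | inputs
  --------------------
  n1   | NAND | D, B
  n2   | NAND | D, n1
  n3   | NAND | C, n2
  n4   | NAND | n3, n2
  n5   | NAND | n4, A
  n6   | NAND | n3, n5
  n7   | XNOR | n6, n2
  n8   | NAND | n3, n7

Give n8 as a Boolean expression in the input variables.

(C NAND (D NAND (D NAND B))) NAND (((C NAND (D NAND (D NAND B))) NAND (((C NAND (D NAND (D NAND B))) NAND (D NAND (D NAND B))) NAND A)) XNOR (D NAND (D NAND B)))

n1 = D NAND B
n2 = D NAND n1 = D NAND (D NAND B)
n3 = C NAND n2 = C NAND (D NAND (D NAND B))
n4 = n3 NAND n2 = (C NAND (D NAND (D NAND B))) NAND (D NAND (D NAND B))
n5 = n4 NAND A = ((C NAND (D NAND (D NAND B))) NAND (D NAND (D NAND B))) NAND A
n6 = n3 NAND n5 = (C NAND (D NAND (D NAND B))) NAND (((C NAND (D NAND (D NAND B))) NAND (D NAND (D NAND B))) NAND A)
n7 = n6 XNOR n2 = ((C NAND (D NAND (D NAND B))) NAND (((C NAND (D NAND (D NAND B))) NAND (D NAND (D NAND B))) NAND A)) XNOR (D NAND (D NAND B))
n8 = n3 NAND n7 = (C NAND (D NAND (D NAND B))) NAND (((C NAND (D NAND (D NAND B))) NAND (((C NAND (D NAND (D NAND B))) NAND (D NAND (D NAND B))) NAND A)) XNOR (D NAND (D NAND B)))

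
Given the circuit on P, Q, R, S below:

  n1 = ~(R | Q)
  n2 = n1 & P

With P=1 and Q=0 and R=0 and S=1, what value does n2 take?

1

n1 = ~(0 | 0) = 1
n2 = 1 & 1 = 1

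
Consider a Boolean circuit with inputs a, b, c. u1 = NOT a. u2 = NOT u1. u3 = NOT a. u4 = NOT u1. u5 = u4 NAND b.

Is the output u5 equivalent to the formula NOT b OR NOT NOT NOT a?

Yes

u1 = NOT a
u4 = NOT u1 = NOT NOT a
u5 = u4 NAND b = NOT NOT a NAND b
At a=1, b=1, c=0: circuit gives 0, formula gives 0.
At a=0, b=0, c=0: circuit gives 1, formula gives 1.
Agrees on all 8 inputs.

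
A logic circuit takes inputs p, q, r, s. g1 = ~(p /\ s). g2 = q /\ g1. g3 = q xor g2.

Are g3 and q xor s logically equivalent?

g1 = ~(p /\ s)
g2 = q /\ g1 = q /\ (~(p /\ s))
g3 = q xor g2 = q xor (q /\ (~(p /\ s)))
At p=0, q=0, r=0, s=1: circuit gives 0, formula gives 1.

No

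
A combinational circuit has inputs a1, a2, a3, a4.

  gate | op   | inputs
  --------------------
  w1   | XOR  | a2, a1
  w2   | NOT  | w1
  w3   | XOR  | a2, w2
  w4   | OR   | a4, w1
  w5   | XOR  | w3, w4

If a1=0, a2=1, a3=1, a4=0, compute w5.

0

w1 = 1 XOR 0 = 1
w2 = NOT 1 = 0
w3 = 1 XOR 0 = 1
w4 = 0 OR 1 = 1
w5 = 1 XOR 1 = 0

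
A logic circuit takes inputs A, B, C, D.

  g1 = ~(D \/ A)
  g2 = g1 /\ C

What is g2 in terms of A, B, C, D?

(~(D \/ A)) /\ C

g1 = ~(D \/ A)
g2 = g1 /\ C = (~(D \/ A)) /\ C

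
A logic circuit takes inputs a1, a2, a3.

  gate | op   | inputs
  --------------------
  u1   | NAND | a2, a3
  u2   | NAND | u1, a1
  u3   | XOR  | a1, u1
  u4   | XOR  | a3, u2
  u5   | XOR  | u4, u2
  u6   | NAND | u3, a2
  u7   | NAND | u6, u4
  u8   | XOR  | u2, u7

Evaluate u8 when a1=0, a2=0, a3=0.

u1 = 0 NAND 0 = 1
u2 = 1 NAND 0 = 1
u3 = 0 XOR 1 = 1
u4 = 0 XOR 1 = 1
u6 = 1 NAND 0 = 1
u7 = 1 NAND 1 = 0
u8 = 1 XOR 0 = 1

1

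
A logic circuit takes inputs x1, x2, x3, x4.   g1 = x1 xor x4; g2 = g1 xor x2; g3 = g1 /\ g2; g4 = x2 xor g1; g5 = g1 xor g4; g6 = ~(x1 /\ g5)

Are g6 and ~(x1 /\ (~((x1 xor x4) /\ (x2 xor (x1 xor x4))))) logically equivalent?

No

g1 = x1 xor x4
g4 = x2 xor g1 = x2 xor (x1 xor x4)
g5 = g1 xor g4 = (x1 xor x4) xor (x2 xor (x1 xor x4))
g6 = ~(x1 /\ g5) = ~(x1 /\ ((x1 xor x4) xor (x2 xor (x1 xor x4))))
At x1=1, x2=0, x3=0, x4=1: circuit gives 1, formula gives 0.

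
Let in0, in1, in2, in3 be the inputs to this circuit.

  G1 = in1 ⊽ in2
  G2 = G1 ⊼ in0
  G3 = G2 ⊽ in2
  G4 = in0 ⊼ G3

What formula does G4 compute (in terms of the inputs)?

G1 = in1 ⊽ in2
G2 = G1 ⊼ in0 = (in1 ⊽ in2) ⊼ in0
G3 = G2 ⊽ in2 = ((in1 ⊽ in2) ⊼ in0) ⊽ in2
G4 = in0 ⊼ G3 = in0 ⊼ (((in1 ⊽ in2) ⊼ in0) ⊽ in2)

in0 ⊼ (((in1 ⊽ in2) ⊼ in0) ⊽ in2)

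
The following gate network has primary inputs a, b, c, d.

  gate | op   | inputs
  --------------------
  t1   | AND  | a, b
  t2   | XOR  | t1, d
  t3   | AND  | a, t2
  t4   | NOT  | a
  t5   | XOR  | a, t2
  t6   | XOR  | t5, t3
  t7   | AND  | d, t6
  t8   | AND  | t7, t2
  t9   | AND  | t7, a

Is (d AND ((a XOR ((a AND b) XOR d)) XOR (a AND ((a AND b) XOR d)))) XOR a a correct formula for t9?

t1 = a AND b
t2 = t1 XOR d = (a AND b) XOR d
t3 = a AND t2 = a AND ((a AND b) XOR d)
t5 = a XOR t2 = a XOR ((a AND b) XOR d)
t6 = t5 XOR t3 = (a XOR ((a AND b) XOR d)) XOR (a AND ((a AND b) XOR d))
t7 = d AND t6 = d AND ((a XOR ((a AND b) XOR d)) XOR (a AND ((a AND b) XOR d)))
t9 = t7 AND a = (d AND ((a XOR ((a AND b) XOR d)) XOR (a AND ((a AND b) XOR d)))) AND a
At a=0, b=0, c=0, d=1: circuit gives 0, formula gives 1.

No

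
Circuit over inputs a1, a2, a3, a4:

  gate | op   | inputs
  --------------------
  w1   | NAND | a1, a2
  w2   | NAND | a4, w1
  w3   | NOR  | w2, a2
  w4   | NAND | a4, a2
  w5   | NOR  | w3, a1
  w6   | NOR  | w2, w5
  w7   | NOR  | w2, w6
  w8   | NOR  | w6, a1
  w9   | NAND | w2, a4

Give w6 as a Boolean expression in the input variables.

w1 = a1 NAND a2
w2 = a4 NAND w1 = a4 NAND (a1 NAND a2)
w3 = w2 NOR a2 = (a4 NAND (a1 NAND a2)) NOR a2
w5 = w3 NOR a1 = ((a4 NAND (a1 NAND a2)) NOR a2) NOR a1
w6 = w2 NOR w5 = (a4 NAND (a1 NAND a2)) NOR (((a4 NAND (a1 NAND a2)) NOR a2) NOR a1)

(a4 NAND (a1 NAND a2)) NOR (((a4 NAND (a1 NAND a2)) NOR a2) NOR a1)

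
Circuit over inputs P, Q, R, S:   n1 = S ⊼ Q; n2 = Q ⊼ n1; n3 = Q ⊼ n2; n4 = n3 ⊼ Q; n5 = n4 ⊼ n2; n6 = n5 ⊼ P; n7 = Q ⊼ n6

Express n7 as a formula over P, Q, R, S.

Q ⊼ ((((Q ⊼ (Q ⊼ (S ⊼ Q))) ⊼ Q) ⊼ (Q ⊼ (S ⊼ Q))) ⊼ P)

n1 = S ⊼ Q
n2 = Q ⊼ n1 = Q ⊼ (S ⊼ Q)
n3 = Q ⊼ n2 = Q ⊼ (Q ⊼ (S ⊼ Q))
n4 = n3 ⊼ Q = (Q ⊼ (Q ⊼ (S ⊼ Q))) ⊼ Q
n5 = n4 ⊼ n2 = ((Q ⊼ (Q ⊼ (S ⊼ Q))) ⊼ Q) ⊼ (Q ⊼ (S ⊼ Q))
n6 = n5 ⊼ P = (((Q ⊼ (Q ⊼ (S ⊼ Q))) ⊼ Q) ⊼ (Q ⊼ (S ⊼ Q))) ⊼ P
n7 = Q ⊼ n6 = Q ⊼ ((((Q ⊼ (Q ⊼ (S ⊼ Q))) ⊼ Q) ⊼ (Q ⊼ (S ⊼ Q))) ⊼ P)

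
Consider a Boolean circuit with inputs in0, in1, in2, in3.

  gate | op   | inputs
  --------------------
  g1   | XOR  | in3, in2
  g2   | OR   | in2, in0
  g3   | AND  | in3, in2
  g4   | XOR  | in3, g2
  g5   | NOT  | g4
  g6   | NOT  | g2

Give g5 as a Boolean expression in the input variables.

NOT (in3 XOR (in2 OR in0))

g2 = in2 OR in0
g4 = in3 XOR g2 = in3 XOR (in2 OR in0)
g5 = NOT g4 = NOT (in3 XOR (in2 OR in0))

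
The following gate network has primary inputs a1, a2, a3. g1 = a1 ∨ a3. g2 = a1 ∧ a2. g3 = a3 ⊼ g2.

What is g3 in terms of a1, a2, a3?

g2 = a1 ∧ a2
g3 = a3 ⊼ g2 = a3 ⊼ (a1 ∧ a2)

a3 ⊼ (a1 ∧ a2)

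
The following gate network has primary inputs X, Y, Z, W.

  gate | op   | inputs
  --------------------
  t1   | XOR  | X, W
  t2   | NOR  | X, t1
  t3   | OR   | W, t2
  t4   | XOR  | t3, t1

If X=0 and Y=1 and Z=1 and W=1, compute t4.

0

t1 = 0 XOR 1 = 1
t2 = 0 NOR 1 = 0
t3 = 1 OR 0 = 1
t4 = 1 XOR 1 = 0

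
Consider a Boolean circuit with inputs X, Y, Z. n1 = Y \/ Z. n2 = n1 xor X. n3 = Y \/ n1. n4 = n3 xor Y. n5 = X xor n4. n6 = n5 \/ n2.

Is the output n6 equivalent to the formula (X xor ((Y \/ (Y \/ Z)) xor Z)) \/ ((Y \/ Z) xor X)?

n1 = Y \/ Z
n2 = n1 xor X = (Y \/ Z) xor X
n3 = Y \/ n1 = Y \/ (Y \/ Z)
n4 = n3 xor Y = (Y \/ (Y \/ Z)) xor Y
n5 = X xor n4 = X xor ((Y \/ (Y \/ Z)) xor Y)
n6 = n5 \/ n2 = (X xor ((Y \/ (Y \/ Z)) xor Y)) \/ ((Y \/ Z) xor X)
At X=1, Y=0, Z=1: circuit gives 0, formula gives 1.

No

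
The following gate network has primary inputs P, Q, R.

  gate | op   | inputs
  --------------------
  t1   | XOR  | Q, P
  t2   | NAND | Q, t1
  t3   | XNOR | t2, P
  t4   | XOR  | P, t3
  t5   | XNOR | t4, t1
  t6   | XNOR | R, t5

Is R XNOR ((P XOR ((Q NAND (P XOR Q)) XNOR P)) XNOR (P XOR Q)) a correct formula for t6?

t1 = Q XOR P
t2 = Q NAND t1 = Q NAND (Q XOR P)
t3 = t2 XNOR P = (Q NAND (Q XOR P)) XNOR P
t4 = P XOR t3 = P XOR ((Q NAND (Q XOR P)) XNOR P)
t5 = t4 XNOR t1 = (P XOR ((Q NAND (Q XOR P)) XNOR P)) XNOR (Q XOR P)
t6 = R XNOR t5 = R XNOR ((P XOR ((Q NAND (Q XOR P)) XNOR P)) XNOR (Q XOR P))
At P=0, Q=0, R=0: circuit gives 0, formula gives 0.
At P=0, Q=0, R=1: circuit gives 1, formula gives 1.
Agrees on all 8 inputs.

Yes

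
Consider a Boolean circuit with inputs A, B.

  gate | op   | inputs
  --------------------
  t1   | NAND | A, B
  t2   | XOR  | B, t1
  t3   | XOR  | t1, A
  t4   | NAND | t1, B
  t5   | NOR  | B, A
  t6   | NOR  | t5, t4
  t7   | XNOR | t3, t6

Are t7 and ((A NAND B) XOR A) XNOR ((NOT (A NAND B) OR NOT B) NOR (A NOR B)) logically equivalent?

t1 = A NAND B
t3 = t1 XOR A = (A NAND B) XOR A
t4 = t1 NAND B = (A NAND B) NAND B
t5 = B NOR A
t6 = t5 NOR t4 = (B NOR A) NOR ((A NAND B) NAND B)
t7 = t3 XNOR t6 = ((A NAND B) XOR A) XNOR ((B NOR A) NOR ((A NAND B) NAND B))
At A=0, B=0: circuit gives 0, formula gives 0.
At A=0, B=1: circuit gives 1, formula gives 1.
Agrees on all 4 inputs.

Yes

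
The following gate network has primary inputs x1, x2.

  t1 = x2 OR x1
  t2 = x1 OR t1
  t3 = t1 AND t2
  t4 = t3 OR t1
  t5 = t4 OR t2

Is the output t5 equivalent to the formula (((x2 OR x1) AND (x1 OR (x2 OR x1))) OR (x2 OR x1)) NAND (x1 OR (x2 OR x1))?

t1 = x2 OR x1
t2 = x1 OR t1 = x1 OR (x2 OR x1)
t3 = t1 AND t2 = (x2 OR x1) AND (x1 OR (x2 OR x1))
t4 = t3 OR t1 = ((x2 OR x1) AND (x1 OR (x2 OR x1))) OR (x2 OR x1)
t5 = t4 OR t2 = (((x2 OR x1) AND (x1 OR (x2 OR x1))) OR (x2 OR x1)) OR (x1 OR (x2 OR x1))
At x1=0, x2=0: circuit gives 0, formula gives 1.

No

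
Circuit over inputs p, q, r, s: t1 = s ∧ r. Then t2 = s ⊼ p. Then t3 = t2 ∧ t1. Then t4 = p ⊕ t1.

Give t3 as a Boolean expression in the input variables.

(s ⊼ p) ∧ (s ∧ r)

t1 = s ∧ r
t2 = s ⊼ p
t3 = t2 ∧ t1 = (s ⊼ p) ∧ (s ∧ r)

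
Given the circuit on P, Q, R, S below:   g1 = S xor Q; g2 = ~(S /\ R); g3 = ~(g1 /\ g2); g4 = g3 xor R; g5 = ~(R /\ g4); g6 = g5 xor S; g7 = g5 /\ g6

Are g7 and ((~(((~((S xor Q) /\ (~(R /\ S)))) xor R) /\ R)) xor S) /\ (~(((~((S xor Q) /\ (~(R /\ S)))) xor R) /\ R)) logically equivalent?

g1 = S xor Q
g2 = ~(S /\ R)
g3 = ~(g1 /\ g2) = ~((S xor Q) /\ (~(S /\ R)))
g4 = g3 xor R = (~((S xor Q) /\ (~(S /\ R)))) xor R
g5 = ~(R /\ g4) = ~(R /\ ((~((S xor Q) /\ (~(S /\ R)))) xor R))
g6 = g5 xor S = (~(R /\ ((~((S xor Q) /\ (~(S /\ R)))) xor R))) xor S
g7 = g5 /\ g6 = (~(R /\ ((~((S xor Q) /\ (~(S /\ R)))) xor R))) /\ ((~(R /\ ((~((S xor Q) /\ (~(S /\ R)))) xor R))) xor S)
At P=0, Q=0, R=0, S=1: circuit gives 0, formula gives 0.
At P=0, Q=0, R=0, S=0: circuit gives 1, formula gives 1.
Agrees on all 16 inputs.

Yes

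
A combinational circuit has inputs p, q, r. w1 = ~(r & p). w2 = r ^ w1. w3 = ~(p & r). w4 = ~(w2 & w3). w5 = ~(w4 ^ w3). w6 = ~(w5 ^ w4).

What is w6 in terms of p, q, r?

w1 = ~(r & p)
w2 = r ^ w1 = r ^ (~(r & p))
w3 = ~(p & r)
w4 = ~(w2 & w3) = ~((r ^ (~(r & p))) & (~(p & r)))
w5 = ~(w4 ^ w3) = ~((~((r ^ (~(r & p))) & (~(p & r)))) ^ (~(p & r)))
w6 = ~(w5 ^ w4) = ~((~((~((r ^ (~(r & p))) & (~(p & r)))) ^ (~(p & r)))) ^ (~((r ^ (~(r & p))) & (~(p & r)))))

~((~((~((r ^ (~(r & p))) & (~(p & r)))) ^ (~(p & r)))) ^ (~((r ^ (~(r & p))) & (~(p & r)))))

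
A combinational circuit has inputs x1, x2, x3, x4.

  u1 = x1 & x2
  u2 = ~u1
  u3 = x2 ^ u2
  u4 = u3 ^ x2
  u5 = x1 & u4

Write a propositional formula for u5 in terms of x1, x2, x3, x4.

x1 & ((x2 ^ ~(x1 & x2)) ^ x2)

u1 = x1 & x2
u2 = ~u1 = ~(x1 & x2)
u3 = x2 ^ u2 = x2 ^ ~(x1 & x2)
u4 = u3 ^ x2 = (x2 ^ ~(x1 & x2)) ^ x2
u5 = x1 & u4 = x1 & ((x2 ^ ~(x1 & x2)) ^ x2)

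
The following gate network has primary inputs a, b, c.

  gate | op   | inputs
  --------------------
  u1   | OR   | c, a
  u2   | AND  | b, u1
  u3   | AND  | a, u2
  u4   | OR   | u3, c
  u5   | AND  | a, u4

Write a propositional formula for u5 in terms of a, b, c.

a AND ((a AND (b AND (c OR a))) OR c)

u1 = c OR a
u2 = b AND u1 = b AND (c OR a)
u3 = a AND u2 = a AND (b AND (c OR a))
u4 = u3 OR c = (a AND (b AND (c OR a))) OR c
u5 = a AND u4 = a AND ((a AND (b AND (c OR a))) OR c)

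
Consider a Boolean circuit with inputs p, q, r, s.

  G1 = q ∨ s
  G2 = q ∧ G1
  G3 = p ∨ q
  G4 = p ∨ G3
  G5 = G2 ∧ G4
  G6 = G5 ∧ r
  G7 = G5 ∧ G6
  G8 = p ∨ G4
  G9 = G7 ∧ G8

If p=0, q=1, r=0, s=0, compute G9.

G1 = 1 ∨ 0 = 1
G2 = 1 ∧ 1 = 1
G3 = 0 ∨ 1 = 1
G4 = 0 ∨ 1 = 1
G5 = 1 ∧ 1 = 1
G6 = 1 ∧ 0 = 0
G7 = 1 ∧ 0 = 0
G8 = 0 ∨ 1 = 1
G9 = 0 ∧ 1 = 0

0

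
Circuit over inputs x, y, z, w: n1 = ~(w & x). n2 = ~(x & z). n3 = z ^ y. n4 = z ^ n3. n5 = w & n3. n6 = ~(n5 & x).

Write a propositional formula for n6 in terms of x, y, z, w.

n3 = z ^ y
n5 = w & n3 = w & (z ^ y)
n6 = ~(n5 & x) = ~((w & (z ^ y)) & x)

~((w & (z ^ y)) & x)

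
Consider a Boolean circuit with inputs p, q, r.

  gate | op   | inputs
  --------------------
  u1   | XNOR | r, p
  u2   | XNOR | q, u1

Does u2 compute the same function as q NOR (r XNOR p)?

u1 = r XNOR p
u2 = q XNOR u1 = q XNOR (r XNOR p)
At p=0, q=1, r=0: circuit gives 1, formula gives 0.

No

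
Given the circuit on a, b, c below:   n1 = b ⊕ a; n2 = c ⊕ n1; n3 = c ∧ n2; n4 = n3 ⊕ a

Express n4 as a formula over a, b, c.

(c ∧ (c ⊕ (b ⊕ a))) ⊕ a

n1 = b ⊕ a
n2 = c ⊕ n1 = c ⊕ (b ⊕ a)
n3 = c ∧ n2 = c ∧ (c ⊕ (b ⊕ a))
n4 = n3 ⊕ a = (c ∧ (c ⊕ (b ⊕ a))) ⊕ a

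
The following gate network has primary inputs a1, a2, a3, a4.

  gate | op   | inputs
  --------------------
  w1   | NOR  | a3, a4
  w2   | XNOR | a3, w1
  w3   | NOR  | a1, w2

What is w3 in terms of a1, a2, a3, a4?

a1 NOR (a3 XNOR (a3 NOR a4))

w1 = a3 NOR a4
w2 = a3 XNOR w1 = a3 XNOR (a3 NOR a4)
w3 = a1 NOR w2 = a1 NOR (a3 XNOR (a3 NOR a4))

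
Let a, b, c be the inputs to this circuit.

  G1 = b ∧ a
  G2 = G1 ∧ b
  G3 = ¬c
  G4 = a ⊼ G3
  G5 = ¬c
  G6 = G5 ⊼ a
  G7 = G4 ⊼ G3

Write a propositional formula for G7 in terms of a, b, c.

G3 = ¬c
G4 = a ⊼ G3 = a ⊼ ¬c
G7 = G4 ⊼ G3 = (a ⊼ ¬c) ⊼ ¬c

(a ⊼ ¬c) ⊼ ¬c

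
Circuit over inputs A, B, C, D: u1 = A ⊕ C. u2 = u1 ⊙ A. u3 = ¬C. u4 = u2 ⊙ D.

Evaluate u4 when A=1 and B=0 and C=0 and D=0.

u1 = 1 ⊕ 0 = 1
u2 = 1 ⊙ 1 = 1
u4 = 1 ⊙ 0 = 0

0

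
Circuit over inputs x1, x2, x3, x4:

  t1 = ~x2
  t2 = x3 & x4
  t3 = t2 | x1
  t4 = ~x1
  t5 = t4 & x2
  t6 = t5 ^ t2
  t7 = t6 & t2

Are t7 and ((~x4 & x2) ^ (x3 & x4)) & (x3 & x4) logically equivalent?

No

t2 = x3 & x4
t4 = ~x1
t5 = t4 & x2 = ~x1 & x2
t6 = t5 ^ t2 = (~x1 & x2) ^ (x3 & x4)
t7 = t6 & t2 = ((~x1 & x2) ^ (x3 & x4)) & (x3 & x4)
At x1=0, x2=1, x3=1, x4=1: circuit gives 0, formula gives 1.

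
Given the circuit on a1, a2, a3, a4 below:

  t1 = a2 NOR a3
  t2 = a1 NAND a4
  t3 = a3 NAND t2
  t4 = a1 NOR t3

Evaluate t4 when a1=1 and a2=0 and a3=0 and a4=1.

0

t2 = 1 NAND 1 = 0
t3 = 0 NAND 0 = 1
t4 = 1 NOR 1 = 0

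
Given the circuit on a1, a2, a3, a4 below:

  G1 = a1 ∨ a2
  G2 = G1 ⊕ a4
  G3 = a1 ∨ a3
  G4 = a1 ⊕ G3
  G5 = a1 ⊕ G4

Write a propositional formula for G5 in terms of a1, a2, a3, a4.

a1 ⊕ (a1 ⊕ (a1 ∨ a3))

G3 = a1 ∨ a3
G4 = a1 ⊕ G3 = a1 ⊕ (a1 ∨ a3)
G5 = a1 ⊕ G4 = a1 ⊕ (a1 ⊕ (a1 ∨ a3))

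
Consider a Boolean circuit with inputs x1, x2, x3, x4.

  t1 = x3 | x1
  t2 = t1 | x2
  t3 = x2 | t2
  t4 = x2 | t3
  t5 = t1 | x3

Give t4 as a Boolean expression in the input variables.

x2 | (x2 | ((x3 | x1) | x2))

t1 = x3 | x1
t2 = t1 | x2 = (x3 | x1) | x2
t3 = x2 | t2 = x2 | ((x3 | x1) | x2)
t4 = x2 | t3 = x2 | (x2 | ((x3 | x1) | x2))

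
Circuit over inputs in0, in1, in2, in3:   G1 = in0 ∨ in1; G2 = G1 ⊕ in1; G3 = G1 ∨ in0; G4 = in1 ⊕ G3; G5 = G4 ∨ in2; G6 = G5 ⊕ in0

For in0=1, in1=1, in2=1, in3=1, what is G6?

G1 = 1 ∨ 1 = 1
G3 = 1 ∨ 1 = 1
G4 = 1 ⊕ 1 = 0
G5 = 0 ∨ 1 = 1
G6 = 1 ⊕ 1 = 0

0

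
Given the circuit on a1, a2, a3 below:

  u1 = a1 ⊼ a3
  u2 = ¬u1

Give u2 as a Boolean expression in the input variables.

¬(a1 ⊼ a3)

u1 = a1 ⊼ a3
u2 = ¬u1 = ¬(a1 ⊼ a3)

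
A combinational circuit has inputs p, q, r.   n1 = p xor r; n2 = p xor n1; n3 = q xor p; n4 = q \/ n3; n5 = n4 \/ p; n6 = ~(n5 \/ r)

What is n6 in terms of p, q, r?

~(((q \/ (q xor p)) \/ p) \/ r)

n3 = q xor p
n4 = q \/ n3 = q \/ (q xor p)
n5 = n4 \/ p = (q \/ (q xor p)) \/ p
n6 = ~(n5 \/ r) = ~(((q \/ (q xor p)) \/ p) \/ r)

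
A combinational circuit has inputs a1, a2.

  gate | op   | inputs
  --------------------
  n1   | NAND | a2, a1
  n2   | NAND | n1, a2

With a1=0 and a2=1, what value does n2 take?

n1 = 1 NAND 0 = 1
n2 = 1 NAND 1 = 0

0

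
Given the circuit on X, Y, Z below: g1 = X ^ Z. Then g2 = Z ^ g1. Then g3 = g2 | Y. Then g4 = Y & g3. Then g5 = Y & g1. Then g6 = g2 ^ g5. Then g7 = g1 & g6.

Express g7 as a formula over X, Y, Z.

(X ^ Z) & ((Z ^ (X ^ Z)) ^ (Y & (X ^ Z)))

g1 = X ^ Z
g2 = Z ^ g1 = Z ^ (X ^ Z)
g5 = Y & g1 = Y & (X ^ Z)
g6 = g2 ^ g5 = (Z ^ (X ^ Z)) ^ (Y & (X ^ Z))
g7 = g1 & g6 = (X ^ Z) & ((Z ^ (X ^ Z)) ^ (Y & (X ^ Z)))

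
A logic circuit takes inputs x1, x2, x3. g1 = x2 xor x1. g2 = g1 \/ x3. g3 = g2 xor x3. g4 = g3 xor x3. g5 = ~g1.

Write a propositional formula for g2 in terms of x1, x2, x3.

(x2 xor x1) \/ x3

g1 = x2 xor x1
g2 = g1 \/ x3 = (x2 xor x1) \/ x3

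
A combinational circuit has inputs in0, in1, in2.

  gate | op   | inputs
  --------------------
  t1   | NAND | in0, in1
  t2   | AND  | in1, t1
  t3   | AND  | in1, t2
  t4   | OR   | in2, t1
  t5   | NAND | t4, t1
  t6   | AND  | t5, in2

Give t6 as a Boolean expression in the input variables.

((in2 OR (in0 NAND in1)) NAND (in0 NAND in1)) AND in2

t1 = in0 NAND in1
t4 = in2 OR t1 = in2 OR (in0 NAND in1)
t5 = t4 NAND t1 = (in2 OR (in0 NAND in1)) NAND (in0 NAND in1)
t6 = t5 AND in2 = ((in2 OR (in0 NAND in1)) NAND (in0 NAND in1)) AND in2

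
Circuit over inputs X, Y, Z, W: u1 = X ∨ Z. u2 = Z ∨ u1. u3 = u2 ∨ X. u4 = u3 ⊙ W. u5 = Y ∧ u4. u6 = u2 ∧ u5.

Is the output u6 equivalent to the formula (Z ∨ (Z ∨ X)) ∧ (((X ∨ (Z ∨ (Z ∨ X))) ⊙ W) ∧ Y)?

u1 = X ∨ Z
u2 = Z ∨ u1 = Z ∨ (X ∨ Z)
u3 = u2 ∨ X = (Z ∨ (X ∨ Z)) ∨ X
u4 = u3 ⊙ W = ((Z ∨ (X ∨ Z)) ∨ X) ⊙ W
u5 = Y ∧ u4 = Y ∧ (((Z ∨ (X ∨ Z)) ∨ X) ⊙ W)
u6 = u2 ∧ u5 = (Z ∨ (X ∨ Z)) ∧ (Y ∧ (((Z ∨ (X ∨ Z)) ∨ X) ⊙ W))
At X=0, Y=0, Z=0, W=0: circuit gives 0, formula gives 0.
At X=0, Y=1, Z=1, W=1: circuit gives 1, formula gives 1.
Agrees on all 16 inputs.

Yes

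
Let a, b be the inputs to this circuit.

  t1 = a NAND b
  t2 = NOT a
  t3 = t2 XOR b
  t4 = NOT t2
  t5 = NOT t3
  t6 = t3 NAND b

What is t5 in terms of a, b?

NOT (NOT a XOR b)

t2 = NOT a
t3 = t2 XOR b = NOT a XOR b
t5 = NOT t3 = NOT (NOT a XOR b)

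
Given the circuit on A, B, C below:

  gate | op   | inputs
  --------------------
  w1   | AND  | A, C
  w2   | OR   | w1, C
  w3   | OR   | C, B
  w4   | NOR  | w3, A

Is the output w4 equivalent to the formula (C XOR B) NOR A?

No

w3 = C OR B
w4 = w3 NOR A = (C OR B) NOR A
At A=0, B=1, C=1: circuit gives 0, formula gives 1.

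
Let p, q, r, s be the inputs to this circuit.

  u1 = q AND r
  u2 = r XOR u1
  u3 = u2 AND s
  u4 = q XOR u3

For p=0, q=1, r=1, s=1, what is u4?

u1 = 1 AND 1 = 1
u2 = 1 XOR 1 = 0
u3 = 0 AND 1 = 0
u4 = 1 XOR 0 = 1

1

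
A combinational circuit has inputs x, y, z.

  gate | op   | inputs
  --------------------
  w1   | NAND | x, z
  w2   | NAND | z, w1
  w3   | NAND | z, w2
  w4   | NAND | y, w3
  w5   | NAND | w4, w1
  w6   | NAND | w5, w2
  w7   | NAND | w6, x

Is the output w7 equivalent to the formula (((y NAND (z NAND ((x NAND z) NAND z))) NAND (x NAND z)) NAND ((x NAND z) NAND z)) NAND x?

Yes

w1 = x NAND z
w2 = z NAND w1 = z NAND (x NAND z)
w3 = z NAND w2 = z NAND (z NAND (x NAND z))
w4 = y NAND w3 = y NAND (z NAND (z NAND (x NAND z)))
w5 = w4 NAND w1 = (y NAND (z NAND (z NAND (x NAND z)))) NAND (x NAND z)
w6 = w5 NAND w2 = ((y NAND (z NAND (z NAND (x NAND z)))) NAND (x NAND z)) NAND (z NAND (x NAND z))
w7 = w6 NAND x = (((y NAND (z NAND (z NAND (x NAND z)))) NAND (x NAND z)) NAND (z NAND (x NAND z))) NAND x
At x=1, y=0, z=0: circuit gives 0, formula gives 0.
At x=0, y=0, z=0: circuit gives 1, formula gives 1.
Agrees on all 8 inputs.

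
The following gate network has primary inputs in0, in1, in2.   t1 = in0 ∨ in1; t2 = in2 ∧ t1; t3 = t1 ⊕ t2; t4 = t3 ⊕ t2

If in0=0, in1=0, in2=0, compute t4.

t1 = 0 ∨ 0 = 0
t2 = 0 ∧ 0 = 0
t3 = 0 ⊕ 0 = 0
t4 = 0 ⊕ 0 = 0

0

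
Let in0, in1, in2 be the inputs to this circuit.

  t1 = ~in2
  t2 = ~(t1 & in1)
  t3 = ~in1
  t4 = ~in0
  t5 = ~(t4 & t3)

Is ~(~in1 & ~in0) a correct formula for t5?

t3 = ~in1
t4 = ~in0
t5 = ~(t4 & t3) = ~(~in0 & ~in1)
At in0=0, in1=0, in2=0: circuit gives 0, formula gives 0.
At in0=0, in1=1, in2=0: circuit gives 1, formula gives 1.
Agrees on all 8 inputs.

Yes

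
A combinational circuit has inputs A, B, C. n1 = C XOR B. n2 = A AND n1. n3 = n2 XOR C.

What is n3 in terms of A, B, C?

(A AND (C XOR B)) XOR C

n1 = C XOR B
n2 = A AND n1 = A AND (C XOR B)
n3 = n2 XOR C = (A AND (C XOR B)) XOR C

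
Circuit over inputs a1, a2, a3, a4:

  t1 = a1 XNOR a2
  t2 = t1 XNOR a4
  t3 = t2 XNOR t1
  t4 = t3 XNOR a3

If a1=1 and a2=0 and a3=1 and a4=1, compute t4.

t1 = 1 XNOR 0 = 0
t2 = 0 XNOR 1 = 0
t3 = 0 XNOR 0 = 1
t4 = 1 XNOR 1 = 1

1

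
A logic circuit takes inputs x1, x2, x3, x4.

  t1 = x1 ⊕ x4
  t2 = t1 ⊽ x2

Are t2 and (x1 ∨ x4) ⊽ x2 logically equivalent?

t1 = x1 ⊕ x4
t2 = t1 ⊽ x2 = (x1 ⊕ x4) ⊽ x2
At x1=1, x2=0, x3=0, x4=1: circuit gives 1, formula gives 0.

No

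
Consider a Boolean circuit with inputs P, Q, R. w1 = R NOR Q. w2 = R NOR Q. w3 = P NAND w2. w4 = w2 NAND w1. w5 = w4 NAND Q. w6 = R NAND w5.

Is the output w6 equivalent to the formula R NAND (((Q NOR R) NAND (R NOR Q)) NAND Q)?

Yes

w1 = R NOR Q
w2 = R NOR Q
w4 = w2 NAND w1 = (R NOR Q) NAND (R NOR Q)
w5 = w4 NAND Q = ((R NOR Q) NAND (R NOR Q)) NAND Q
w6 = R NAND w5 = R NAND (((R NOR Q) NAND (R NOR Q)) NAND Q)
At P=0, Q=0, R=1: circuit gives 0, formula gives 0.
At P=0, Q=0, R=0: circuit gives 1, formula gives 1.
Agrees on all 8 inputs.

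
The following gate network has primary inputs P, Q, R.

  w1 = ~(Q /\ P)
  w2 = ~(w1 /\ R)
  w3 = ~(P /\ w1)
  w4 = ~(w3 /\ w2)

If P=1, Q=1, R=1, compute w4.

w1 = ~(1 /\ 1) = 0
w2 = ~(0 /\ 1) = 1
w3 = ~(1 /\ 0) = 1
w4 = ~(1 /\ 1) = 0

0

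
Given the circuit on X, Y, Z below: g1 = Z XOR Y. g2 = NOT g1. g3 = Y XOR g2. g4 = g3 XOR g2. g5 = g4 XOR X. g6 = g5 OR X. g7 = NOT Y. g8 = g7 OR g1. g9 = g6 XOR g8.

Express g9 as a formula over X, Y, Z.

((((Y XOR NOT (Z XOR Y)) XOR NOT (Z XOR Y)) XOR X) OR X) XOR (NOT Y OR (Z XOR Y))

g1 = Z XOR Y
g2 = NOT g1 = NOT (Z XOR Y)
g3 = Y XOR g2 = Y XOR NOT (Z XOR Y)
g4 = g3 XOR g2 = (Y XOR NOT (Z XOR Y)) XOR NOT (Z XOR Y)
g5 = g4 XOR X = ((Y XOR NOT (Z XOR Y)) XOR NOT (Z XOR Y)) XOR X
g6 = g5 OR X = (((Y XOR NOT (Z XOR Y)) XOR NOT (Z XOR Y)) XOR X) OR X
g7 = NOT Y
g8 = g7 OR g1 = NOT Y OR (Z XOR Y)
g9 = g6 XOR g8 = ((((Y XOR NOT (Z XOR Y)) XOR NOT (Z XOR Y)) XOR X) OR X) XOR (NOT Y OR (Z XOR Y))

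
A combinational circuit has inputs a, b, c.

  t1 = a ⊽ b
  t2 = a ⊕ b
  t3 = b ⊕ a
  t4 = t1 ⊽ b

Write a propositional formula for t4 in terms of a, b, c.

(a ⊽ b) ⊽ b

t1 = a ⊽ b
t4 = t1 ⊽ b = (a ⊽ b) ⊽ b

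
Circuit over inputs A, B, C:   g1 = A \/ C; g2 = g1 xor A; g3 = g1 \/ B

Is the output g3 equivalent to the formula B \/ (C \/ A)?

Yes

g1 = A \/ C
g3 = g1 \/ B = (A \/ C) \/ B
At A=0, B=0, C=0: circuit gives 0, formula gives 0.
At A=0, B=0, C=1: circuit gives 1, formula gives 1.
Agrees on all 8 inputs.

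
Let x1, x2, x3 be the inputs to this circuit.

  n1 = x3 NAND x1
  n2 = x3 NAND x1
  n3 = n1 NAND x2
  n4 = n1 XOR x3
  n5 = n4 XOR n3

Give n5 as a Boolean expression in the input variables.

n1 = x3 NAND x1
n3 = n1 NAND x2 = (x3 NAND x1) NAND x2
n4 = n1 XOR x3 = (x3 NAND x1) XOR x3
n5 = n4 XOR n3 = ((x3 NAND x1) XOR x3) XOR ((x3 NAND x1) NAND x2)

((x3 NAND x1) XOR x3) XOR ((x3 NAND x1) NAND x2)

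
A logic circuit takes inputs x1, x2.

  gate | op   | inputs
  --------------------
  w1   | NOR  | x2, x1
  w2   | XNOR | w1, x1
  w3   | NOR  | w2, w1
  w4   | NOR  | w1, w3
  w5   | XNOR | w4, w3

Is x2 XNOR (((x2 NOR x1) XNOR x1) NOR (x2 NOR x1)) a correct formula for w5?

No

w1 = x2 NOR x1
w2 = w1 XNOR x1 = (x2 NOR x1) XNOR x1
w3 = w2 NOR w1 = ((x2 NOR x1) XNOR x1) NOR (x2 NOR x1)
w4 = w1 NOR w3 = (x2 NOR x1) NOR (((x2 NOR x1) XNOR x1) NOR (x2 NOR x1))
w5 = w4 XNOR w3 = ((x2 NOR x1) NOR (((x2 NOR x1) XNOR x1) NOR (x2 NOR x1))) XNOR (((x2 NOR x1) XNOR x1) NOR (x2 NOR x1))
At x1=1, x2=1: circuit gives 0, formula gives 1.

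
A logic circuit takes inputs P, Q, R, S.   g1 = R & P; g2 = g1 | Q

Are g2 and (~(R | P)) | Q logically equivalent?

g1 = R & P
g2 = g1 | Q = (R & P) | Q
At P=0, Q=0, R=0, S=0: circuit gives 0, formula gives 1.

No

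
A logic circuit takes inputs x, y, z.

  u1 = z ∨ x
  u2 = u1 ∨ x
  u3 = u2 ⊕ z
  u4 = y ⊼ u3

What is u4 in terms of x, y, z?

u1 = z ∨ x
u2 = u1 ∨ x = (z ∨ x) ∨ x
u3 = u2 ⊕ z = ((z ∨ x) ∨ x) ⊕ z
u4 = y ⊼ u3 = y ⊼ (((z ∨ x) ∨ x) ⊕ z)

y ⊼ (((z ∨ x) ∨ x) ⊕ z)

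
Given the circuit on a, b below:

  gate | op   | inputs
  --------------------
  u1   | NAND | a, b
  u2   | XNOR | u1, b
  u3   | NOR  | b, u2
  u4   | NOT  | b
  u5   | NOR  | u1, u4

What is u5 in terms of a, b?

(a NAND b) NOR NOT b

u1 = a NAND b
u4 = NOT b
u5 = u1 NOR u4 = (a NAND b) NOR NOT b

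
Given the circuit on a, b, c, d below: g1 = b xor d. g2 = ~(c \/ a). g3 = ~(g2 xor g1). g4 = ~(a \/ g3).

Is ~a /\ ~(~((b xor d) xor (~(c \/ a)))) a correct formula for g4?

Yes

g1 = b xor d
g2 = ~(c \/ a)
g3 = ~(g2 xor g1) = ~((~(c \/ a)) xor (b xor d))
g4 = ~(a \/ g3) = ~(a \/ (~((~(c \/ a)) xor (b xor d))))
At a=0, b=0, c=0, d=1: circuit gives 0, formula gives 0.
At a=0, b=0, c=0, d=0: circuit gives 1, formula gives 1.
Agrees on all 16 inputs.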